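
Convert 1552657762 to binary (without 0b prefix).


1552657762 = 1011100100010111010110101100010 in binary

1011100100010111010110101100010


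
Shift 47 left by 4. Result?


0b101111 << 4 = 0b1011110000 = 752

752


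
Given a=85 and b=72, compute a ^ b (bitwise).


85 ^ 72 = 29

29


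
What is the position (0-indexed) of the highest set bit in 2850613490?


0b10101001111010001110100011110010. Highest set bit at position 31

31


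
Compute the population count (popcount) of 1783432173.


0b1101010010011010000001111101101 has 16 set bits

16


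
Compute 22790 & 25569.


0b101100100000110 & 0b110001111100001 = 0b100000100000000 = 16640

16640


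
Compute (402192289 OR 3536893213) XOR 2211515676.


Step 1: 402192289 | 3536893213 = 3623417789
Step 2: 3623417789 ^ 2211515676 = 1412037281

1412037281


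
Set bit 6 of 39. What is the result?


39 | (1 << 6) = 39 | 64 = 103

103


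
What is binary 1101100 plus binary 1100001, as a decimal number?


1101100 + 1100001 = 11001101 = 205

205


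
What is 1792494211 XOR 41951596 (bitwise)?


0b1101010110101110100101010000011 ^ 0b10100000000010000101101100 = 0b1101000010101110110101111101111 = 1750559727

1750559727


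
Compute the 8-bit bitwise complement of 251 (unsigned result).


~0b11111011 = 0b100 = 4 (8-bit unsigned)

4


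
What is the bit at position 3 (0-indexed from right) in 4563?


0b1000111010011, position 3 = 0

0


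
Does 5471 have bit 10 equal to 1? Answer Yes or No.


0b1010101011111, bit 10 = 1. Yes

Yes


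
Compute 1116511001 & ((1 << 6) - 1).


1116511001 & 63 = 25

25


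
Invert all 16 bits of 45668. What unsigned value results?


45668 ^ 65535 = 19867

19867


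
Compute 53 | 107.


0b110101 | 0b1101011 = 0b1111111 = 127

127


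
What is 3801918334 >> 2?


0b11100010100111001010101101111110 >> 2 = 0b111000101001110010101011011111 = 950479583

950479583


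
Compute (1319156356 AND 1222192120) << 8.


Step 1: 1319156356 & 1222192120 = 1216359040
Step 2: 1216359040 << 8 = 311387914240

311387914240


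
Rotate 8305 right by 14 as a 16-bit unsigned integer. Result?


Rotate 0b10000001110001 right by 14 (16-bit) = 0b1000000111000100 = 33220

33220


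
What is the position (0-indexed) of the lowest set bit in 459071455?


0b11011010111001101111111011111. Lowest set bit at position 0

0


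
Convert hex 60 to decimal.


60 hex = 96 decimal

96


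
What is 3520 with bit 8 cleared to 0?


3520 & ~(1 << 8) = 3264

3264


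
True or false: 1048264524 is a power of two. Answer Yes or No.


0b111110011110110011111101001100. Multiple bits set => No

No


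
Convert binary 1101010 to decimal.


1101010 in decimal = 106

106


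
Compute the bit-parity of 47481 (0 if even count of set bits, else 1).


0b1011100101111001 has 10 ones => parity 0

0


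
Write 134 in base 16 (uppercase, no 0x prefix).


134 = 86 hex

86


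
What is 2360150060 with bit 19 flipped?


2360150060 ^ (1 << 19) = 2360150060 ^ 524288 = 2359625772

2359625772


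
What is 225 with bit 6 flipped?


225 ^ (1 << 6) = 225 ^ 64 = 161

161


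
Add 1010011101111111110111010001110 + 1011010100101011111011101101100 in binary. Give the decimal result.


1010011101111111110111010001110 + 1011010100101011111011101101100 = 10101110010101011110010111111010 = 2924865018

2924865018


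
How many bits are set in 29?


0b11101 has 4 set bits

4


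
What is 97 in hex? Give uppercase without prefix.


97 = 61 hex

61


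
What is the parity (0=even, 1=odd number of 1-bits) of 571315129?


0b100010000011011001001110111001 has 14 ones => parity 0

0


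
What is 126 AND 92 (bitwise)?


0b1111110 & 0b1011100 = 0b1011100 = 92

92


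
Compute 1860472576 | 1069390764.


0b1101110111001001000111100000000 | 0b111111101111011001101110101100 = 0b1111111111111011001111110101100 = 2147327916

2147327916


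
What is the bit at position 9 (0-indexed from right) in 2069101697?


0b1111011010100111111110010000001, position 9 = 0

0


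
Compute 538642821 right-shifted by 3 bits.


0b100000000110110000100110000101 >> 3 = 0b100000000110110000100110000 = 67330352

67330352


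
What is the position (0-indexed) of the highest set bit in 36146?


0b1000110100110010. Highest set bit at position 15

15


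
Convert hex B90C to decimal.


B90C hex = 47372 decimal

47372


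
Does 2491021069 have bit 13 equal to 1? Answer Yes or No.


0b10010100011110011111011100001101, bit 13 = 1. Yes

Yes


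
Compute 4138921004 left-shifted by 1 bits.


0b11110110101100101110110000101100 << 1 = 0b111101101011001011101100001011000 = 8277842008

8277842008


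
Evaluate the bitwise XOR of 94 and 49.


0b1011110 ^ 0b110001 = 0b1101111 = 111

111


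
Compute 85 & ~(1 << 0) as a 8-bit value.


85 & ~(1 << 0) = 84

84


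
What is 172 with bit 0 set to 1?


172 | (1 << 0) = 172 | 1 = 173

173


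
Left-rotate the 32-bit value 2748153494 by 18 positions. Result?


Rotate 0b10100011110011010111111010010110 left by 18 (32-bit) = 0b11111010010110101000111100110101 = 4200238901

4200238901


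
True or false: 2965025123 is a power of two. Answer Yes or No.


0b10110000101110101011000101100011. Multiple bits set => No

No


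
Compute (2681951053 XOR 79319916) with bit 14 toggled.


Step 1: 2681951053 ^ 79319916 = 2606825505
Step 2: 2606825505 ^ (1 << 14) = 2606825505 ^ 16384 = 2606841889

2606841889


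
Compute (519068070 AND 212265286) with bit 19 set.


Step 1: 519068070 & 212265286 = 211831046
Step 2: 211831046 | (1 << 19) = 211831046 | 524288 = 212355334

212355334


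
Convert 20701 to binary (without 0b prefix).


20701 = 101000011011101 in binary

101000011011101


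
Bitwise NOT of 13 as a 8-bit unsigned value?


~0b1101 = 0b11110010 = 242 (8-bit unsigned)

242


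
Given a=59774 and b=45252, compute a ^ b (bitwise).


59774 ^ 45252 = 22970

22970


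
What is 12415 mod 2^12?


12415 & 4095 = 127

127


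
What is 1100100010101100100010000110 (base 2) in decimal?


1100100010101100100010000110 in decimal = 210421894

210421894


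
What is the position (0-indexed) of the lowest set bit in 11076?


0b10101101000100. Lowest set bit at position 2

2


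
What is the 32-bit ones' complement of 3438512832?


3438512832 ^ 4294967295 = 856454463

856454463


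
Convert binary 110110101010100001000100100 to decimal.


110110101010100001000100100 in decimal = 114639396

114639396


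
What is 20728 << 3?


0b101000011111000 << 3 = 0b101000011111000000 = 165824

165824


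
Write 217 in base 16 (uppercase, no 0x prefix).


217 = D9 hex

D9


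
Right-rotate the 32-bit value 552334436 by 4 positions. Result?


Rotate 0b100000111010111111010001100100 right by 4 (32-bit) = 0b1000010000011101011111101000110 = 1108262726

1108262726


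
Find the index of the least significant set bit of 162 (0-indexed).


0b10100010. Lowest set bit at position 1

1


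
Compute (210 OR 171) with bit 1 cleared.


Step 1: 210 | 171 = 251
Step 2: 251 & ~(1 << 1) = 249

249


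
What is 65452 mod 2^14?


65452 & 16383 = 16300

16300


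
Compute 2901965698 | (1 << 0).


2901965698 | (1 << 0) = 2901965698 | 1 = 2901965699

2901965699


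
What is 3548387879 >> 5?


0b11010011100000000001101000100111 >> 5 = 0b110100111000000000011010001 = 110887121

110887121


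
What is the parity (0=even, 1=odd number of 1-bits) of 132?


0b10000100 has 2 ones => parity 0

0


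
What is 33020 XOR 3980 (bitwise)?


0b1000000011111100 ^ 0b111110001100 = 0b1000111101110000 = 36720

36720


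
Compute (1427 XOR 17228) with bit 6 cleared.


Step 1: 1427 ^ 17228 = 18143
Step 2: 18143 & ~(1 << 6) = 18079

18079


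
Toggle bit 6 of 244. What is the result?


244 ^ (1 << 6) = 244 ^ 64 = 180

180


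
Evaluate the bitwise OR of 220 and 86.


0b11011100 | 0b1010110 = 0b11011110 = 222

222


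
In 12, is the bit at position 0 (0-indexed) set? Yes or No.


0b1100, bit 0 = 0. No

No


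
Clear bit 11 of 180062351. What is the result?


180062351 & ~(1 << 11) = 180060303

180060303


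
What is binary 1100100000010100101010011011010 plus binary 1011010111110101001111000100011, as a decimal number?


1100100000010100101010011011010 + 1011010111110101001111000100011 = 10111111000001001111001011111101 = 3204772605

3204772605


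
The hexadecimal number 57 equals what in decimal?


57 hex = 87 decimal

87


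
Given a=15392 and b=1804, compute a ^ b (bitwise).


15392 ^ 1804 = 15148

15148


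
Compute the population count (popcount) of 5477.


0b1010101100101 has 7 set bits

7


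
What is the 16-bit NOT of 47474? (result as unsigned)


~0b1011100101110010 = 0b100011010001101 = 18061 (16-bit unsigned)

18061


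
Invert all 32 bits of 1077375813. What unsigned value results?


1077375813 ^ 4294967295 = 3217591482

3217591482


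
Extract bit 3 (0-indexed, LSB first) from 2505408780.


0b10010101010101011000000100001100, position 3 = 1

1


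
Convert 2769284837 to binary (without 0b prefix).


2769284837 = 10100101000011111110111011100101 in binary

10100101000011111110111011100101


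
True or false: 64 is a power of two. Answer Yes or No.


0b1000000. Only one bit set => Yes

Yes


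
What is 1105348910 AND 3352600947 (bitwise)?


0b1000001111000100100100100101110 & 0b11000111110101001010000101110011 = 0b1000001110000000000000100100010 = 1103102242

1103102242


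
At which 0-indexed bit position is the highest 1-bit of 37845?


0b1001001111010101. Highest set bit at position 15

15


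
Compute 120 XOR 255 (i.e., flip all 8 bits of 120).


120 ^ 255 = 135

135


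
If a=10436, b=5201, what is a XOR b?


10436 ^ 5201 = 15509

15509


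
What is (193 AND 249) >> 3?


Step 1: 193 & 249 = 193
Step 2: 193 >> 3 = 24

24


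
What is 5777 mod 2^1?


5777 & 1 = 1

1


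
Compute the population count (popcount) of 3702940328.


0b11011100101101100110001010101000 has 16 set bits

16


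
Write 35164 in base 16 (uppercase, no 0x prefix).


35164 = 895C hex

895C


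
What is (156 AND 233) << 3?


Step 1: 156 & 233 = 136
Step 2: 136 << 3 = 1088

1088


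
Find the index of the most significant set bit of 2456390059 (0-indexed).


0b10010010011010011000100110101011. Highest set bit at position 31

31


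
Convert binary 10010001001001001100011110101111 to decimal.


10010001001001001100011110101111 in decimal = 2435106735

2435106735


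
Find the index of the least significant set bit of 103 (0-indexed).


0b1100111. Lowest set bit at position 0

0


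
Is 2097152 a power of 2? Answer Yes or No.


0b1000000000000000000000. Only one bit set => Yes

Yes


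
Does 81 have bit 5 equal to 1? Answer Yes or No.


0b1010001, bit 5 = 0. No

No


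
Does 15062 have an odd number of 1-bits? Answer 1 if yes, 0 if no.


0b11101011010110 has 9 ones => parity 1

1


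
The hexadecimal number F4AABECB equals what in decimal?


F4AABECB hex = 4104830667 decimal

4104830667


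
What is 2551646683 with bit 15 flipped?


2551646683 ^ (1 << 15) = 2551646683 ^ 32768 = 2551679451

2551679451


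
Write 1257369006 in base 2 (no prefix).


1257369006 = 1001010111100011110110110101110 in binary

1001010111100011110110110101110


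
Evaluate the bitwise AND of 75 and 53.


0b1001011 & 0b110101 = 0b1 = 1

1


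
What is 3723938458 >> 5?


0b11011101111101101100101010011010 >> 5 = 0b110111011111011011001010100 = 116373076

116373076


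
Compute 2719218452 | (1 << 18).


2719218452 | (1 << 18) = 2719218452 | 262144 = 2719480596

2719480596


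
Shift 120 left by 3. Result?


0b1111000 << 3 = 0b1111000000 = 960

960


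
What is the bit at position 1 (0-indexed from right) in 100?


0b1100100, position 1 = 0

0


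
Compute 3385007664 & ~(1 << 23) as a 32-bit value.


3385007664 & ~(1 << 23) = 3376619056

3376619056


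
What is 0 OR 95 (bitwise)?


0b0 | 0b1011111 = 0b1011111 = 95

95


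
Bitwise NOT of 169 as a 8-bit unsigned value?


~0b10101001 = 0b1010110 = 86 (8-bit unsigned)

86


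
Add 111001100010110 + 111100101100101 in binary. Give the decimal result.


111001100010110 + 111100101100101 = 1110110001111011 = 60539

60539


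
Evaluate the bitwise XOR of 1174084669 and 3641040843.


0b1000101111110110001110000111101 ^ 0b11011001000001011101111111001011 = 0b10011100111111101100001111110110 = 2633942006

2633942006


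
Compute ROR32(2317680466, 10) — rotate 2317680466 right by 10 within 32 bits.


Rotate 0b10001010001001001111111101010010 right by 10 (32-bit) = 0b11010100101000101000100100111111 = 3567421759

3567421759


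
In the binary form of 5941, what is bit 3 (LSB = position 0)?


0b1011100110101, position 3 = 0

0


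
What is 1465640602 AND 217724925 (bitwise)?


0b1010111010110111110011010011010 & 0b1100111110100011011111111101 = 0b100010110100010011010011000 = 73016984

73016984


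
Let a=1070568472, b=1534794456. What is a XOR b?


1070568472 ^ 1534794456 = 1689554624

1689554624


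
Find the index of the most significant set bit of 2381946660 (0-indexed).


0b10001101111110011001111100100100. Highest set bit at position 31

31


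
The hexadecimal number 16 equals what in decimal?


16 hex = 22 decimal

22


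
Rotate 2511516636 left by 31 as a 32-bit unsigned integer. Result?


Rotate 0b10010101101100101011001111011100 left by 31 (32-bit) = 0b1001010110110010101100111101110 = 1255758318

1255758318


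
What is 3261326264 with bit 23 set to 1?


3261326264 | (1 << 23) = 3261326264 | 8388608 = 3269714872

3269714872


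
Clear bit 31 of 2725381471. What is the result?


2725381471 & ~(1 << 31) = 577897823

577897823


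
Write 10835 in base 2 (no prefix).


10835 = 10101001010011 in binary

10101001010011


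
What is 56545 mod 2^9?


56545 & 511 = 225

225


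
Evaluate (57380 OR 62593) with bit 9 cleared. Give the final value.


Step 1: 57380 | 62593 = 62629
Step 2: 62629 & ~(1 << 9) = 62629

62629


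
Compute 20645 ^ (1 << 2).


20645 ^ (1 << 2) = 20645 ^ 4 = 20641

20641


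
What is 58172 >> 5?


0b1110001100111100 >> 5 = 0b11100011001 = 1817

1817


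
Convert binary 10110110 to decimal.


10110110 in decimal = 182

182


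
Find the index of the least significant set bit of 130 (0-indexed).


0b10000010. Lowest set bit at position 1

1


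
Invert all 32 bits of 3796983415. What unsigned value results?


3796983415 ^ 4294967295 = 497983880

497983880


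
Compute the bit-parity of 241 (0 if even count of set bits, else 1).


0b11110001 has 5 ones => parity 1

1


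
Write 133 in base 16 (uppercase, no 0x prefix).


133 = 85 hex

85


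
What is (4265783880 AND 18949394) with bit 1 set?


Step 1: 4265783880 & 18949394 = 8192
Step 2: 8192 | (1 << 1) = 8192 | 2 = 8194

8194


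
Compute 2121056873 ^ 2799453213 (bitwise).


0b1111110011011001100001001101001 ^ 0b10100110110111000100010000011101 = 0b11011000101100001000011001110100 = 3635447412

3635447412


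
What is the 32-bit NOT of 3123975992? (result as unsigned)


~0b10111010001101000001011100111000 = 0b1000101110010111110100011000111 = 1170991303 (32-bit unsigned)

1170991303


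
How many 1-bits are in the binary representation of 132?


0b10000100 has 2 set bits

2


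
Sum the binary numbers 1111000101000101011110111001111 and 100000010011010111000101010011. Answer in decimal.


1111000101000101011110111001111 + 100000010011010111000101010011 = 10011000111100000010111100100010 = 2565877538

2565877538


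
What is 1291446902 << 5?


0b1001100111110011110101001110110 << 5 = 0b100110011111001111010100111011000000 = 41326300864

41326300864


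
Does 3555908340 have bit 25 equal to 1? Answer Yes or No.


0b11010011111100101101101011110100, bit 25 = 1. Yes

Yes


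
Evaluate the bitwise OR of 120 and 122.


0b1111000 | 0b1111010 = 0b1111010 = 122

122


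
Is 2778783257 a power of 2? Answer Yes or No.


0b10100101101000001101111000011001. Multiple bits set => No

No


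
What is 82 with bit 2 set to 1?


82 | (1 << 2) = 82 | 4 = 86

86


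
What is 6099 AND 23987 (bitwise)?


0b1011111010011 & 0b101110110110011 = 0b1010110010011 = 5523

5523


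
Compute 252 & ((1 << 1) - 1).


252 & 1 = 0

0


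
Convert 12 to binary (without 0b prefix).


12 = 1100 in binary

1100


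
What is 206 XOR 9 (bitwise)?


0b11001110 ^ 0b1001 = 0b11000111 = 199

199


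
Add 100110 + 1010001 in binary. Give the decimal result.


100110 + 1010001 = 1110111 = 119

119


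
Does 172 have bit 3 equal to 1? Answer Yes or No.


0b10101100, bit 3 = 1. Yes

Yes


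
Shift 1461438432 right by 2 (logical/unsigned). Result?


0b1010111000110111100011111100000 >> 2 = 0b10101110001101111000111111000 = 365359608

365359608


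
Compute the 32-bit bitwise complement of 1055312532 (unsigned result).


~0b111110111001101100101010010100 = 0b11000001000110010011010101101011 = 3239654763 (32-bit unsigned)

3239654763


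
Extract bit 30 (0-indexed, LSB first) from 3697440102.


0b11011100011000100111010101100110, position 30 = 1

1


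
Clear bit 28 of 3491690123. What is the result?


3491690123 & ~(1 << 28) = 3223254667

3223254667


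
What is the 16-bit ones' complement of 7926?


7926 ^ 65535 = 57609

57609


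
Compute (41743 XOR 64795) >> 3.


Step 1: 41743 ^ 64795 = 24084
Step 2: 24084 >> 3 = 3010

3010


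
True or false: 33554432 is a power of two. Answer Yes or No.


0b10000000000000000000000000. Only one bit set => Yes

Yes


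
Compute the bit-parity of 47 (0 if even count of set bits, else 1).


0b101111 has 5 ones => parity 1

1


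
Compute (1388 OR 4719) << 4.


Step 1: 1388 | 4719 = 5999
Step 2: 5999 << 4 = 95984

95984


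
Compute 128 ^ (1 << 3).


128 ^ (1 << 3) = 128 ^ 8 = 136

136


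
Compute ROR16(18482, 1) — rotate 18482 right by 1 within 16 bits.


Rotate 0b100100000110010 right by 1 (16-bit) = 0b10010000011001 = 9241

9241


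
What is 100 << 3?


0b1100100 << 3 = 0b1100100000 = 800

800


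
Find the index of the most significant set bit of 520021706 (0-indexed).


0b11110111111101110011011001010. Highest set bit at position 28

28


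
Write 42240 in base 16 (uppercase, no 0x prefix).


42240 = A500 hex

A500


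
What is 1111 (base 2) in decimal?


1111 in decimal = 15

15


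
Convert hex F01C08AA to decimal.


F01C08AA hex = 4028369066 decimal

4028369066


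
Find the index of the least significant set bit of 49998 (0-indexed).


0b1100001101001110. Lowest set bit at position 1

1


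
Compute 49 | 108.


0b110001 | 0b1101100 = 0b1111101 = 125

125


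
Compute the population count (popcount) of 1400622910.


0b1010011011110111100111100111110 has 21 set bits

21


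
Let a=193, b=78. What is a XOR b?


193 ^ 78 = 143

143


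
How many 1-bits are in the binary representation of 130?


0b10000010 has 2 set bits

2


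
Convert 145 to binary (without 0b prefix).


145 = 10010001 in binary

10010001


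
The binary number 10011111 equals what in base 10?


10011111 in decimal = 159

159


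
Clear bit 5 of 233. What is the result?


233 & ~(1 << 5) = 201

201


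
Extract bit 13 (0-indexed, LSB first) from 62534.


0b1111010001000110, position 13 = 1

1


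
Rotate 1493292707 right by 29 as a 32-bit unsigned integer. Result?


Rotate 0b1011001000000011101011010100011 right by 29 (32-bit) = 0b11001000000011101011010100011010 = 3356407066

3356407066


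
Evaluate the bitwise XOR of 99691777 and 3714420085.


0b101111100010010110100000001 ^ 0b11011101011001011000110101110101 = 0b11011000100101001010000001110100 = 3633619060

3633619060


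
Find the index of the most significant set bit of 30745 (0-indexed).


0b111100000011001. Highest set bit at position 14

14


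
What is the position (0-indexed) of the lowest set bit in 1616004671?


0b1100000010100100100011000111111. Lowest set bit at position 0

0


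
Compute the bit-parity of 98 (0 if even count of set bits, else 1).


0b1100010 has 3 ones => parity 1

1


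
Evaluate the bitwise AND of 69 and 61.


0b1000101 & 0b111101 = 0b101 = 5

5


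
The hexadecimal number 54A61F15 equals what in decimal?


54A61F15 hex = 1420173077 decimal

1420173077


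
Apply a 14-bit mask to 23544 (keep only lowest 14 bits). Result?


23544 & 16383 = 7160

7160


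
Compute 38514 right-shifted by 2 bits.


0b1001011001110010 >> 2 = 0b10010110011100 = 9628

9628


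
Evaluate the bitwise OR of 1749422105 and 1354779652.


0b1101000010001100001000000011001 | 0b1010000110000000100110000000100 = 0b1111000110001100101110000011101 = 2026265629

2026265629


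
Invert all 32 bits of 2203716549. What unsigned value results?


2203716549 ^ 4294967295 = 2091250746

2091250746


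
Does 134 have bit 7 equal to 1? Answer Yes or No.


0b10000110, bit 7 = 1. Yes

Yes


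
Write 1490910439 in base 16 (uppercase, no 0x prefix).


1490910439 = 58DD7CE7 hex

58DD7CE7


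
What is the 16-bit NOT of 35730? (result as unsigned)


~0b1000101110010010 = 0b111010001101101 = 29805 (16-bit unsigned)

29805


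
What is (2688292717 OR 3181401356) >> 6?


Step 1: 2688292717 | 3181401356 = 3183236973
Step 2: 3183236973 >> 6 = 49738077

49738077


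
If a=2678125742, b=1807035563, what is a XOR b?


2678125742 ^ 1807035563 = 4095072261

4095072261


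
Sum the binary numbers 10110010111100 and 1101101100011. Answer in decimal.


10110010111100 + 1101101100011 = 100100000011111 = 18463

18463


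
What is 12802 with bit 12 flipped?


12802 ^ (1 << 12) = 12802 ^ 4096 = 8706

8706


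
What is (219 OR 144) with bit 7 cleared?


Step 1: 219 | 144 = 219
Step 2: 219 & ~(1 << 7) = 91

91


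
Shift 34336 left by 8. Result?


0b1000011000100000 << 8 = 0b100001100010000000000000 = 8790016

8790016


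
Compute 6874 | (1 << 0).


6874 | (1 << 0) = 6874 | 1 = 6875

6875


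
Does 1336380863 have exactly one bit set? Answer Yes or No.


0b1001111101001111000110110111111. Multiple bits set => No

No


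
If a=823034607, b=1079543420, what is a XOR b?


823034607 ^ 1079543420 = 1901462675

1901462675


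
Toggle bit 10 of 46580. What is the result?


46580 ^ (1 << 10) = 46580 ^ 1024 = 45556

45556


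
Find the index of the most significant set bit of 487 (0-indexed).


0b111100111. Highest set bit at position 8

8


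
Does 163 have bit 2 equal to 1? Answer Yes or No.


0b10100011, bit 2 = 0. No

No


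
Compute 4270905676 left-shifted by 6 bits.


0b11111110100100001101100101001100 << 6 = 0b11111110100100001101100101001100000000 = 273337963264

273337963264


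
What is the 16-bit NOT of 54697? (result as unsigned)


~0b1101010110101001 = 0b10101001010110 = 10838 (16-bit unsigned)

10838


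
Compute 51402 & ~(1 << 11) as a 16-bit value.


51402 & ~(1 << 11) = 49354

49354


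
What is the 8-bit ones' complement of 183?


183 ^ 255 = 72

72


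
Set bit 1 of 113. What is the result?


113 | (1 << 1) = 113 | 2 = 115

115


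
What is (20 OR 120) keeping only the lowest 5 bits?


Step 1: 20 | 120 = 124
Step 2: 124 & 31 = 28

28


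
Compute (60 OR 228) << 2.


Step 1: 60 | 228 = 252
Step 2: 252 << 2 = 1008

1008


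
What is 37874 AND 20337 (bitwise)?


0b1001001111110010 & 0b100111101110001 = 0b1101110000 = 880

880


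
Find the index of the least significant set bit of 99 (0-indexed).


0b1100011. Lowest set bit at position 0

0


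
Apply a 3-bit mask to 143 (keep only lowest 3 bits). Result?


143 & 7 = 7

7


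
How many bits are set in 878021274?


0b110100010101011000101010011010 has 14 set bits

14


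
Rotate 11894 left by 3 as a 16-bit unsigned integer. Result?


Rotate 0b10111001110110 left by 3 (16-bit) = 0b111001110110001 = 29617

29617


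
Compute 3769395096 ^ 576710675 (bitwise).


0b11100000101011000110011110011000 ^ 0b100010010111111110100000010011 = 0b11000010111100111000111110001011 = 3270741899

3270741899


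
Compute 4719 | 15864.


0b1001001101111 | 0b11110111111000 = 0b11111111111111 = 16383

16383


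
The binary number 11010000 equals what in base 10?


11010000 in decimal = 208

208


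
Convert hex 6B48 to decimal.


6B48 hex = 27464 decimal

27464


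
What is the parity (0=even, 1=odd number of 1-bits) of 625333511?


0b100101010001011101010100000111 has 14 ones => parity 0

0


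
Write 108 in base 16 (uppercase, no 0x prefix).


108 = 6C hex

6C


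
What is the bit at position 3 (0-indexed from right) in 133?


0b10000101, position 3 = 0

0


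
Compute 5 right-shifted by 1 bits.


0b101 >> 1 = 0b10 = 2

2


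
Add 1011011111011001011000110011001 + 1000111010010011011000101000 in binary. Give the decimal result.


1011011111011001011000110011001 + 1000111010010011011000101000 = 1100100110101011110011111000001 = 1691740097

1691740097


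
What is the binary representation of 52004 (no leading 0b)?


52004 = 1100101100100100 in binary

1100101100100100


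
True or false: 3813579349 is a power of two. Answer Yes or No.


0b11100011010011101001101001010101. Multiple bits set => No

No


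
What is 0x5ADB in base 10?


5ADB hex = 23259 decimal

23259


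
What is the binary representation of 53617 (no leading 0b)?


53617 = 1101000101110001 in binary

1101000101110001


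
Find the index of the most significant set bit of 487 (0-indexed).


0b111100111. Highest set bit at position 8

8


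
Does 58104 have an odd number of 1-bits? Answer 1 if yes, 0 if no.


0b1110001011111000 has 9 ones => parity 1

1


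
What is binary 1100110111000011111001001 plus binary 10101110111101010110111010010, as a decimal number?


1100110111000011111001001 + 10101110111101010110111010010 = 10111011110100011010110011011 = 393885083

393885083


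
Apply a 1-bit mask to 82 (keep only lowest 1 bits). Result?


82 & 1 = 0

0


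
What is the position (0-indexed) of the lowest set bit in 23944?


0b101110110001000. Lowest set bit at position 3

3


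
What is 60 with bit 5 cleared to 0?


60 & ~(1 << 5) = 28

28


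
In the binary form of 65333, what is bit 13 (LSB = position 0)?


0b1111111100110101, position 13 = 1

1


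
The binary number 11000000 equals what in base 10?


11000000 in decimal = 192

192


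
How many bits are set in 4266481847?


0b11111110010011010101100010110111 has 20 set bits

20


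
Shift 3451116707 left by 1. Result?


0b11001101101100111101110010100011 << 1 = 0b110011011011001111011100101000110 = 6902233414

6902233414


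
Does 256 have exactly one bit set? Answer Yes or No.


0b100000000. Only one bit set => Yes

Yes


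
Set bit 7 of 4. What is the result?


4 | (1 << 7) = 4 | 128 = 132

132


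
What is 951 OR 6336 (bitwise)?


0b1110110111 | 0b1100011000000 = 0b1101111110111 = 7159

7159


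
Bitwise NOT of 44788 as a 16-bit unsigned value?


~0b1010111011110100 = 0b101000100001011 = 20747 (16-bit unsigned)

20747


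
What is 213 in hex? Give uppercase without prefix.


213 = D5 hex

D5


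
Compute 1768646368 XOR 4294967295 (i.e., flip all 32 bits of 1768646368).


1768646368 ^ 4294967295 = 2526320927

2526320927


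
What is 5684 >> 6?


0b1011000110100 >> 6 = 0b1011000 = 88

88


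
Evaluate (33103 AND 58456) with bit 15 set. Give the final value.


Step 1: 33103 & 58456 = 32840
Step 2: 32840 | (1 << 15) = 32840 | 32768 = 32840

32840


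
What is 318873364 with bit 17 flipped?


318873364 ^ (1 << 17) = 318873364 ^ 131072 = 319004436

319004436


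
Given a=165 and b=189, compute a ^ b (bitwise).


165 ^ 189 = 24

24


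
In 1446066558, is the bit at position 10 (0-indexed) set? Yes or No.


0b1010110001100010011100101111110, bit 10 = 0. No

No


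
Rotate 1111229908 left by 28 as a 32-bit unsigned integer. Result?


Rotate 0b1000010001111000000010111010100 left by 28 (32-bit) = 0b1000100001000111100000001011101 = 1143193693

1143193693


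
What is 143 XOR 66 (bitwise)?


0b10001111 ^ 0b1000010 = 0b11001101 = 205

205


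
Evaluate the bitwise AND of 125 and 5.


0b1111101 & 0b101 = 0b101 = 5

5


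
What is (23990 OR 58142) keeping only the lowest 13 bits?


Step 1: 23990 | 58142 = 65470
Step 2: 65470 & 8191 = 8126

8126


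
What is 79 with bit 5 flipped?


79 ^ (1 << 5) = 79 ^ 32 = 111

111


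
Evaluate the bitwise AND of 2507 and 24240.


0b100111001011 & 0b101111010110000 = 0b100010000000 = 2176

2176


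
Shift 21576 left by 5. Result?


0b101010001001000 << 5 = 0b10101000100100000000 = 690432

690432


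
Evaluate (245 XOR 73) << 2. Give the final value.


Step 1: 245 ^ 73 = 188
Step 2: 188 << 2 = 752

752


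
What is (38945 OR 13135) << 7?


Step 1: 38945 | 13135 = 47983
Step 2: 47983 << 7 = 6141824

6141824


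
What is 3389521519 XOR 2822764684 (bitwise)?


0b11001010000001111111111001101111 ^ 0b10101000001111111111100010001100 = 0b1100010001110000000011011100011 = 1647838947

1647838947


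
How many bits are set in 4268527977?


0b11111110011011001001000101101001 has 18 set bits

18


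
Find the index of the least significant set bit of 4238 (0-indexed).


0b1000010001110. Lowest set bit at position 1

1


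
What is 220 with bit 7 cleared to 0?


220 & ~(1 << 7) = 92

92


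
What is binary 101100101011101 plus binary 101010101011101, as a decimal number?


101100101011101 + 101010101011101 = 1010111010111010 = 44730

44730


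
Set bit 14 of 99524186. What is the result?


99524186 | (1 << 14) = 99524186 | 16384 = 99540570

99540570


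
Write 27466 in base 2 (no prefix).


27466 = 110101101001010 in binary

110101101001010


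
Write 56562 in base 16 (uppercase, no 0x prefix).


56562 = DCF2 hex

DCF2


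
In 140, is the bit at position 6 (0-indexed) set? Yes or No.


0b10001100, bit 6 = 0. No

No


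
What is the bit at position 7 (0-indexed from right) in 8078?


0b1111110001110, position 7 = 1

1


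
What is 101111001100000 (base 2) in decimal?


101111001100000 in decimal = 24160

24160


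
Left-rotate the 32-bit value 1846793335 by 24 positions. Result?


Rotate 0b1101110000100111101010001110111 left by 24 (32-bit) = 0b1110111011011100001001111010100 = 2003702740

2003702740


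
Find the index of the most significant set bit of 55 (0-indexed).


0b110111. Highest set bit at position 5

5


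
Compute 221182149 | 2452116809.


0b1101001011101111100011000101 | 0b10010010001010000101010101001001 = 0b10011111001011101111110111001101 = 2670656973

2670656973


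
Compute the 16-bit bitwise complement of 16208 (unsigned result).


~0b11111101010000 = 0b1100000010101111 = 49327 (16-bit unsigned)

49327


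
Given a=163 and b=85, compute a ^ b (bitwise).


163 ^ 85 = 246

246


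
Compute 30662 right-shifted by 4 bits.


0b111011111000110 >> 4 = 0b11101111100 = 1916

1916


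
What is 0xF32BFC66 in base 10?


F32BFC66 hex = 4079746150 decimal

4079746150


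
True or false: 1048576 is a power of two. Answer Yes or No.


0b100000000000000000000. Only one bit set => Yes

Yes


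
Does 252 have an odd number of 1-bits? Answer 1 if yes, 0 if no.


0b11111100 has 6 ones => parity 0

0


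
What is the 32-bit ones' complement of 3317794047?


3317794047 ^ 4294967295 = 977173248

977173248


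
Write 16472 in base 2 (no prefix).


16472 = 100000001011000 in binary

100000001011000


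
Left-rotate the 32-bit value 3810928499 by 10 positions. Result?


Rotate 0b11100011001001100010011101110011 left by 10 (32-bit) = 0b10011000100111011100111110001100 = 2560479116

2560479116


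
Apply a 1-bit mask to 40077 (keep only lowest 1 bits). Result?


40077 & 1 = 1

1


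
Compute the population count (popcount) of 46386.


0b1011010100110010 has 8 set bits

8


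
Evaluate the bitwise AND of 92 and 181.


0b1011100 & 0b10110101 = 0b10100 = 20

20


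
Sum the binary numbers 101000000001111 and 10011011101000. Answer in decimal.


101000000001111 + 10011011101000 = 111011011110111 = 30455

30455


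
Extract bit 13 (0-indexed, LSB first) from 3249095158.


0b11000001101010010100000111110110, position 13 = 0

0


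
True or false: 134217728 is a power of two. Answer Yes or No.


0b1000000000000000000000000000. Only one bit set => Yes

Yes


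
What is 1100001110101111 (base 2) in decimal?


1100001110101111 in decimal = 50095

50095


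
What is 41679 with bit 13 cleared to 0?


41679 & ~(1 << 13) = 33487

33487


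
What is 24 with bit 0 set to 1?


24 | (1 << 0) = 24 | 1 = 25

25


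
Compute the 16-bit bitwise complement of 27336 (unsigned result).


~0b110101011001000 = 0b1001010100110111 = 38199 (16-bit unsigned)

38199


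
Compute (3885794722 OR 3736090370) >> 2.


Step 1: 3885794722 | 3736090370 = 4290557858
Step 2: 4290557858 >> 2 = 1072639464

1072639464


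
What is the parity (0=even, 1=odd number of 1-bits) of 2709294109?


0b10100001011111001000110000011101 has 15 ones => parity 1

1


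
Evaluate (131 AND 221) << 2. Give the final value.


Step 1: 131 & 221 = 129
Step 2: 129 << 2 = 516

516


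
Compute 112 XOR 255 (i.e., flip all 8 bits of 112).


112 ^ 255 = 143

143


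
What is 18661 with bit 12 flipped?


18661 ^ (1 << 12) = 18661 ^ 4096 = 22757

22757


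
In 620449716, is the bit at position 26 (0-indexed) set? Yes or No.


0b100100111110110100111110110100, bit 26 = 1. Yes

Yes


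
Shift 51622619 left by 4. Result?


0b11000100111011001011011011 << 4 = 0b110001001110110010110110110000 = 825961904

825961904


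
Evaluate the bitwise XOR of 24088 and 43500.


0b101111000011000 ^ 0b1010100111101100 = 0b1111011111110100 = 63476

63476


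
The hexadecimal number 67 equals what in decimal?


67 hex = 103 decimal

103


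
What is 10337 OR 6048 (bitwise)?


0b10100001100001 | 0b1011110100000 = 0b11111111100001 = 16353

16353


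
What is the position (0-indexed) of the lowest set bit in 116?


0b1110100. Lowest set bit at position 2

2


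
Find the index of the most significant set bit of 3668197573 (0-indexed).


0b11011010101001000100000011000101. Highest set bit at position 31

31


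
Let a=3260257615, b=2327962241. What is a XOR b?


3260257615 ^ 2327962241 = 1217558478

1217558478


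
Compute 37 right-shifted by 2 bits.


0b100101 >> 2 = 0b1001 = 9

9


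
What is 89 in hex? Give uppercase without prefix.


89 = 59 hex

59


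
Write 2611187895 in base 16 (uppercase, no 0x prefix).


2611187895 = 9BA390B7 hex

9BA390B7


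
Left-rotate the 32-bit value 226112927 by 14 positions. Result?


Rotate 0b1101011110100011010110011111 left by 14 (32-bit) = 0b10001101011001111100001101011110 = 2372387678

2372387678


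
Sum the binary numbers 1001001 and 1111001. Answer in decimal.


1001001 + 1111001 = 11000010 = 194

194


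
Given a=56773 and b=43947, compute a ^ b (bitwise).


56773 ^ 43947 = 30318

30318


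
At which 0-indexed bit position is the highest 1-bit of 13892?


0b11011001000100. Highest set bit at position 13

13


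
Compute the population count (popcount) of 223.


0b11011111 has 7 set bits

7


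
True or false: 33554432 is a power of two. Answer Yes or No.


0b10000000000000000000000000. Only one bit set => Yes

Yes


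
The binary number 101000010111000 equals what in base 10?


101000010111000 in decimal = 20664

20664


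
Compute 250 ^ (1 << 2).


250 ^ (1 << 2) = 250 ^ 4 = 254

254


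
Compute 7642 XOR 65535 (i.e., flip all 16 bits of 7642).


7642 ^ 65535 = 57893

57893


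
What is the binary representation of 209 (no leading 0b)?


209 = 11010001 in binary

11010001


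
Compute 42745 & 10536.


0b1010011011111001 & 0b10100100101000 = 0b10000000101000 = 8232

8232


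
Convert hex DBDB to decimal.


DBDB hex = 56283 decimal

56283


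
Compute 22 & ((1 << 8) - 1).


22 & 255 = 22

22


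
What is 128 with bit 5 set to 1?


128 | (1 << 5) = 128 | 32 = 160

160


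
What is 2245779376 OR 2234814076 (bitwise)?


0b10000101110110111101111110110000 | 0b10000101001101001000111001111100 = 0b10000101111111111101111111111100 = 2248138748

2248138748


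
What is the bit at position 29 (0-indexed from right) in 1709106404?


0b1100101110111101110010011100100, position 29 = 1

1


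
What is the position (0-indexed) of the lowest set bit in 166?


0b10100110. Lowest set bit at position 1

1


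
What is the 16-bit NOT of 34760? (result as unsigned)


~0b1000011111001000 = 0b111100000110111 = 30775 (16-bit unsigned)

30775


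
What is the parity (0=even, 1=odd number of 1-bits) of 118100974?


0b111000010100001001111101110 has 14 ones => parity 0

0


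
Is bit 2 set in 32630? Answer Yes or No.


0b111111101110110, bit 2 = 1. Yes

Yes


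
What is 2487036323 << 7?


0b10010100001111010010100110100011 << 7 = 0b100101000011110100101001101000110000000 = 318340649344

318340649344


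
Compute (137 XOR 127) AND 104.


Step 1: 137 ^ 127 = 246
Step 2: 246 & 104 = 96

96


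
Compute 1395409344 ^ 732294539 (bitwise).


0b1010011001011000100000111000000 ^ 0b101011101001011110110110001011 = 0b1111000100010011010110001001011 = 2022288459

2022288459


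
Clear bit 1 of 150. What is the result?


150 & ~(1 << 1) = 148

148


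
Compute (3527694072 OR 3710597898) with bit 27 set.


Step 1: 3527694072 | 3710597898 = 3748626426
Step 2: 3748626426 | (1 << 27) = 3748626426 | 134217728 = 3748626426

3748626426


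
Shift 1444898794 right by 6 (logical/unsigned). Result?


0b1010110000111110110011111101010 >> 6 = 0b1010110000111110110011111 = 22576543

22576543


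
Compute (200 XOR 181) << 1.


Step 1: 200 ^ 181 = 125
Step 2: 125 << 1 = 250

250


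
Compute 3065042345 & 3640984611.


0b10110110101100001101010110101001 & 0b11011001000001010000010000100011 = 0b10010000000000000000010000100001 = 2415920161

2415920161


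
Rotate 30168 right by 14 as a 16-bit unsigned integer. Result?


Rotate 0b111010111011000 right by 14 (16-bit) = 0b1101011101100001 = 55137

55137
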